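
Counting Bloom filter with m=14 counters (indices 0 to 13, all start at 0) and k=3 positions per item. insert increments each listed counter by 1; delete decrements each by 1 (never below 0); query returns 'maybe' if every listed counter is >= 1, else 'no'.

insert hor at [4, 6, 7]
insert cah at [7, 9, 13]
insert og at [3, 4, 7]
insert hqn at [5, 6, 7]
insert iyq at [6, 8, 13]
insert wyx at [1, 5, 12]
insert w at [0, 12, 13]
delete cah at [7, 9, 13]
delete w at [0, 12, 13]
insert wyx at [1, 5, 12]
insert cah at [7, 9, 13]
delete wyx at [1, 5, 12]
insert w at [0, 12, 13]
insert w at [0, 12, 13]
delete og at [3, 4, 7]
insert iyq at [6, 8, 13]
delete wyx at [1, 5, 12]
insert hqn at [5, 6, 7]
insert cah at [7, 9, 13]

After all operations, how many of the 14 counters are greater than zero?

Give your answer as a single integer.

Answer: 9

Derivation:
Step 1: insert hor at [4, 6, 7] -> counters=[0,0,0,0,1,0,1,1,0,0,0,0,0,0]
Step 2: insert cah at [7, 9, 13] -> counters=[0,0,0,0,1,0,1,2,0,1,0,0,0,1]
Step 3: insert og at [3, 4, 7] -> counters=[0,0,0,1,2,0,1,3,0,1,0,0,0,1]
Step 4: insert hqn at [5, 6, 7] -> counters=[0,0,0,1,2,1,2,4,0,1,0,0,0,1]
Step 5: insert iyq at [6, 8, 13] -> counters=[0,0,0,1,2,1,3,4,1,1,0,0,0,2]
Step 6: insert wyx at [1, 5, 12] -> counters=[0,1,0,1,2,2,3,4,1,1,0,0,1,2]
Step 7: insert w at [0, 12, 13] -> counters=[1,1,0,1,2,2,3,4,1,1,0,0,2,3]
Step 8: delete cah at [7, 9, 13] -> counters=[1,1,0,1,2,2,3,3,1,0,0,0,2,2]
Step 9: delete w at [0, 12, 13] -> counters=[0,1,0,1,2,2,3,3,1,0,0,0,1,1]
Step 10: insert wyx at [1, 5, 12] -> counters=[0,2,0,1,2,3,3,3,1,0,0,0,2,1]
Step 11: insert cah at [7, 9, 13] -> counters=[0,2,0,1,2,3,3,4,1,1,0,0,2,2]
Step 12: delete wyx at [1, 5, 12] -> counters=[0,1,0,1,2,2,3,4,1,1,0,0,1,2]
Step 13: insert w at [0, 12, 13] -> counters=[1,1,0,1,2,2,3,4,1,1,0,0,2,3]
Step 14: insert w at [0, 12, 13] -> counters=[2,1,0,1,2,2,3,4,1,1,0,0,3,4]
Step 15: delete og at [3, 4, 7] -> counters=[2,1,0,0,1,2,3,3,1,1,0,0,3,4]
Step 16: insert iyq at [6, 8, 13] -> counters=[2,1,0,0,1,2,4,3,2,1,0,0,3,5]
Step 17: delete wyx at [1, 5, 12] -> counters=[2,0,0,0,1,1,4,3,2,1,0,0,2,5]
Step 18: insert hqn at [5, 6, 7] -> counters=[2,0,0,0,1,2,5,4,2,1,0,0,2,5]
Step 19: insert cah at [7, 9, 13] -> counters=[2,0,0,0,1,2,5,5,2,2,0,0,2,6]
Final counters=[2,0,0,0,1,2,5,5,2,2,0,0,2,6] -> 9 nonzero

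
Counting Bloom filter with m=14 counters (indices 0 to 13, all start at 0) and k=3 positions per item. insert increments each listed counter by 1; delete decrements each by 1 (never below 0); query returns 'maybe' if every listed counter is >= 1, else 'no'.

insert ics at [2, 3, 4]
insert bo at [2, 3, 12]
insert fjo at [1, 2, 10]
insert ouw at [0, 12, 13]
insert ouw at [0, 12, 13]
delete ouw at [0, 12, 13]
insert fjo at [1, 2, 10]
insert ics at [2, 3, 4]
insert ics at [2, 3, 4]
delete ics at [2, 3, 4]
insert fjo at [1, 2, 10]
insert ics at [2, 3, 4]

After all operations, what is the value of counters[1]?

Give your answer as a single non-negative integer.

Answer: 3

Derivation:
Step 1: insert ics at [2, 3, 4] -> counters=[0,0,1,1,1,0,0,0,0,0,0,0,0,0]
Step 2: insert bo at [2, 3, 12] -> counters=[0,0,2,2,1,0,0,0,0,0,0,0,1,0]
Step 3: insert fjo at [1, 2, 10] -> counters=[0,1,3,2,1,0,0,0,0,0,1,0,1,0]
Step 4: insert ouw at [0, 12, 13] -> counters=[1,1,3,2,1,0,0,0,0,0,1,0,2,1]
Step 5: insert ouw at [0, 12, 13] -> counters=[2,1,3,2,1,0,0,0,0,0,1,0,3,2]
Step 6: delete ouw at [0, 12, 13] -> counters=[1,1,3,2,1,0,0,0,0,0,1,0,2,1]
Step 7: insert fjo at [1, 2, 10] -> counters=[1,2,4,2,1,0,0,0,0,0,2,0,2,1]
Step 8: insert ics at [2, 3, 4] -> counters=[1,2,5,3,2,0,0,0,0,0,2,0,2,1]
Step 9: insert ics at [2, 3, 4] -> counters=[1,2,6,4,3,0,0,0,0,0,2,0,2,1]
Step 10: delete ics at [2, 3, 4] -> counters=[1,2,5,3,2,0,0,0,0,0,2,0,2,1]
Step 11: insert fjo at [1, 2, 10] -> counters=[1,3,6,3,2,0,0,0,0,0,3,0,2,1]
Step 12: insert ics at [2, 3, 4] -> counters=[1,3,7,4,3,0,0,0,0,0,3,0,2,1]
Final counters=[1,3,7,4,3,0,0,0,0,0,3,0,2,1] -> counters[1]=3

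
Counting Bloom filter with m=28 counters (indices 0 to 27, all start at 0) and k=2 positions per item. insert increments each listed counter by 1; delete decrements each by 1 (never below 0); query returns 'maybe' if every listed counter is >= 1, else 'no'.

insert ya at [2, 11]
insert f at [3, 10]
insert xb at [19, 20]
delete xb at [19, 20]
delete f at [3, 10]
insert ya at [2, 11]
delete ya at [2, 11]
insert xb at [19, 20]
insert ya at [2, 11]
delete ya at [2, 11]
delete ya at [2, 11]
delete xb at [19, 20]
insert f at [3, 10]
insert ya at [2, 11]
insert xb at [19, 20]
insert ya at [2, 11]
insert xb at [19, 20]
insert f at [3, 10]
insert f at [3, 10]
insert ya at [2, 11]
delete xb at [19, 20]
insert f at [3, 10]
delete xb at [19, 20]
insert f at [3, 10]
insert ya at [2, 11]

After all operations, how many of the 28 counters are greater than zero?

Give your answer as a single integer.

Step 1: insert ya at [2, 11] -> counters=[0,0,1,0,0,0,0,0,0,0,0,1,0,0,0,0,0,0,0,0,0,0,0,0,0,0,0,0]
Step 2: insert f at [3, 10] -> counters=[0,0,1,1,0,0,0,0,0,0,1,1,0,0,0,0,0,0,0,0,0,0,0,0,0,0,0,0]
Step 3: insert xb at [19, 20] -> counters=[0,0,1,1,0,0,0,0,0,0,1,1,0,0,0,0,0,0,0,1,1,0,0,0,0,0,0,0]
Step 4: delete xb at [19, 20] -> counters=[0,0,1,1,0,0,0,0,0,0,1,1,0,0,0,0,0,0,0,0,0,0,0,0,0,0,0,0]
Step 5: delete f at [3, 10] -> counters=[0,0,1,0,0,0,0,0,0,0,0,1,0,0,0,0,0,0,0,0,0,0,0,0,0,0,0,0]
Step 6: insert ya at [2, 11] -> counters=[0,0,2,0,0,0,0,0,0,0,0,2,0,0,0,0,0,0,0,0,0,0,0,0,0,0,0,0]
Step 7: delete ya at [2, 11] -> counters=[0,0,1,0,0,0,0,0,0,0,0,1,0,0,0,0,0,0,0,0,0,0,0,0,0,0,0,0]
Step 8: insert xb at [19, 20] -> counters=[0,0,1,0,0,0,0,0,0,0,0,1,0,0,0,0,0,0,0,1,1,0,0,0,0,0,0,0]
Step 9: insert ya at [2, 11] -> counters=[0,0,2,0,0,0,0,0,0,0,0,2,0,0,0,0,0,0,0,1,1,0,0,0,0,0,0,0]
Step 10: delete ya at [2, 11] -> counters=[0,0,1,0,0,0,0,0,0,0,0,1,0,0,0,0,0,0,0,1,1,0,0,0,0,0,0,0]
Step 11: delete ya at [2, 11] -> counters=[0,0,0,0,0,0,0,0,0,0,0,0,0,0,0,0,0,0,0,1,1,0,0,0,0,0,0,0]
Step 12: delete xb at [19, 20] -> counters=[0,0,0,0,0,0,0,0,0,0,0,0,0,0,0,0,0,0,0,0,0,0,0,0,0,0,0,0]
Step 13: insert f at [3, 10] -> counters=[0,0,0,1,0,0,0,0,0,0,1,0,0,0,0,0,0,0,0,0,0,0,0,0,0,0,0,0]
Step 14: insert ya at [2, 11] -> counters=[0,0,1,1,0,0,0,0,0,0,1,1,0,0,0,0,0,0,0,0,0,0,0,0,0,0,0,0]
Step 15: insert xb at [19, 20] -> counters=[0,0,1,1,0,0,0,0,0,0,1,1,0,0,0,0,0,0,0,1,1,0,0,0,0,0,0,0]
Step 16: insert ya at [2, 11] -> counters=[0,0,2,1,0,0,0,0,0,0,1,2,0,0,0,0,0,0,0,1,1,0,0,0,0,0,0,0]
Step 17: insert xb at [19, 20] -> counters=[0,0,2,1,0,0,0,0,0,0,1,2,0,0,0,0,0,0,0,2,2,0,0,0,0,0,0,0]
Step 18: insert f at [3, 10] -> counters=[0,0,2,2,0,0,0,0,0,0,2,2,0,0,0,0,0,0,0,2,2,0,0,0,0,0,0,0]
Step 19: insert f at [3, 10] -> counters=[0,0,2,3,0,0,0,0,0,0,3,2,0,0,0,0,0,0,0,2,2,0,0,0,0,0,0,0]
Step 20: insert ya at [2, 11] -> counters=[0,0,3,3,0,0,0,0,0,0,3,3,0,0,0,0,0,0,0,2,2,0,0,0,0,0,0,0]
Step 21: delete xb at [19, 20] -> counters=[0,0,3,3,0,0,0,0,0,0,3,3,0,0,0,0,0,0,0,1,1,0,0,0,0,0,0,0]
Step 22: insert f at [3, 10] -> counters=[0,0,3,4,0,0,0,0,0,0,4,3,0,0,0,0,0,0,0,1,1,0,0,0,0,0,0,0]
Step 23: delete xb at [19, 20] -> counters=[0,0,3,4,0,0,0,0,0,0,4,3,0,0,0,0,0,0,0,0,0,0,0,0,0,0,0,0]
Step 24: insert f at [3, 10] -> counters=[0,0,3,5,0,0,0,0,0,0,5,3,0,0,0,0,0,0,0,0,0,0,0,0,0,0,0,0]
Step 25: insert ya at [2, 11] -> counters=[0,0,4,5,0,0,0,0,0,0,5,4,0,0,0,0,0,0,0,0,0,0,0,0,0,0,0,0]
Final counters=[0,0,4,5,0,0,0,0,0,0,5,4,0,0,0,0,0,0,0,0,0,0,0,0,0,0,0,0] -> 4 nonzero

Answer: 4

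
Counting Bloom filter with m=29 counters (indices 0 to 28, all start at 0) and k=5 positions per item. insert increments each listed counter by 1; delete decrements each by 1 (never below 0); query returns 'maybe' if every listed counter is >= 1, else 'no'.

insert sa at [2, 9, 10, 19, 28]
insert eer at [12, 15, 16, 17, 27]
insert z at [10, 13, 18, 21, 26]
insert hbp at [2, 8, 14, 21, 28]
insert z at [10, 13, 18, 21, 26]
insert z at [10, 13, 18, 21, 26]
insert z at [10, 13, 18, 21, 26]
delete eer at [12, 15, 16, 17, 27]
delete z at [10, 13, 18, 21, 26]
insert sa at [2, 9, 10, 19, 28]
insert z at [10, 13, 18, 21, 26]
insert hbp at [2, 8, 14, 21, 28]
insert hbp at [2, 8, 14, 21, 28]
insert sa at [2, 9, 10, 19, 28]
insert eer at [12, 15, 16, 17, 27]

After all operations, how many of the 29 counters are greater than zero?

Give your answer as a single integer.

Answer: 16

Derivation:
Step 1: insert sa at [2, 9, 10, 19, 28] -> counters=[0,0,1,0,0,0,0,0,0,1,1,0,0,0,0,0,0,0,0,1,0,0,0,0,0,0,0,0,1]
Step 2: insert eer at [12, 15, 16, 17, 27] -> counters=[0,0,1,0,0,0,0,0,0,1,1,0,1,0,0,1,1,1,0,1,0,0,0,0,0,0,0,1,1]
Step 3: insert z at [10, 13, 18, 21, 26] -> counters=[0,0,1,0,0,0,0,0,0,1,2,0,1,1,0,1,1,1,1,1,0,1,0,0,0,0,1,1,1]
Step 4: insert hbp at [2, 8, 14, 21, 28] -> counters=[0,0,2,0,0,0,0,0,1,1,2,0,1,1,1,1,1,1,1,1,0,2,0,0,0,0,1,1,2]
Step 5: insert z at [10, 13, 18, 21, 26] -> counters=[0,0,2,0,0,0,0,0,1,1,3,0,1,2,1,1,1,1,2,1,0,3,0,0,0,0,2,1,2]
Step 6: insert z at [10, 13, 18, 21, 26] -> counters=[0,0,2,0,0,0,0,0,1,1,4,0,1,3,1,1,1,1,3,1,0,4,0,0,0,0,3,1,2]
Step 7: insert z at [10, 13, 18, 21, 26] -> counters=[0,0,2,0,0,0,0,0,1,1,5,0,1,4,1,1,1,1,4,1,0,5,0,0,0,0,4,1,2]
Step 8: delete eer at [12, 15, 16, 17, 27] -> counters=[0,0,2,0,0,0,0,0,1,1,5,0,0,4,1,0,0,0,4,1,0,5,0,0,0,0,4,0,2]
Step 9: delete z at [10, 13, 18, 21, 26] -> counters=[0,0,2,0,0,0,0,0,1,1,4,0,0,3,1,0,0,0,3,1,0,4,0,0,0,0,3,0,2]
Step 10: insert sa at [2, 9, 10, 19, 28] -> counters=[0,0,3,0,0,0,0,0,1,2,5,0,0,3,1,0,0,0,3,2,0,4,0,0,0,0,3,0,3]
Step 11: insert z at [10, 13, 18, 21, 26] -> counters=[0,0,3,0,0,0,0,0,1,2,6,0,0,4,1,0,0,0,4,2,0,5,0,0,0,0,4,0,3]
Step 12: insert hbp at [2, 8, 14, 21, 28] -> counters=[0,0,4,0,0,0,0,0,2,2,6,0,0,4,2,0,0,0,4,2,0,6,0,0,0,0,4,0,4]
Step 13: insert hbp at [2, 8, 14, 21, 28] -> counters=[0,0,5,0,0,0,0,0,3,2,6,0,0,4,3,0,0,0,4,2,0,7,0,0,0,0,4,0,5]
Step 14: insert sa at [2, 9, 10, 19, 28] -> counters=[0,0,6,0,0,0,0,0,3,3,7,0,0,4,3,0,0,0,4,3,0,7,0,0,0,0,4,0,6]
Step 15: insert eer at [12, 15, 16, 17, 27] -> counters=[0,0,6,0,0,0,0,0,3,3,7,0,1,4,3,1,1,1,4,3,0,7,0,0,0,0,4,1,6]
Final counters=[0,0,6,0,0,0,0,0,3,3,7,0,1,4,3,1,1,1,4,3,0,7,0,0,0,0,4,1,6] -> 16 nonzero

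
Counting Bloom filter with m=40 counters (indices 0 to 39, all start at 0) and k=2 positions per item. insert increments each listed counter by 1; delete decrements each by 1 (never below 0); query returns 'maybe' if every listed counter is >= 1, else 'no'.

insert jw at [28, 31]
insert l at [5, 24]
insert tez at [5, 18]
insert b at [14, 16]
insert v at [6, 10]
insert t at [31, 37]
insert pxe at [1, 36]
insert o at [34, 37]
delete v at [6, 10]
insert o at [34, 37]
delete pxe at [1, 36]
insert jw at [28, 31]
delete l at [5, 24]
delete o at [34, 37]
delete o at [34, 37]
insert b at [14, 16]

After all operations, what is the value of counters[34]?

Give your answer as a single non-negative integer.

Step 1: insert jw at [28, 31] -> counters=[0,0,0,0,0,0,0,0,0,0,0,0,0,0,0,0,0,0,0,0,0,0,0,0,0,0,0,0,1,0,0,1,0,0,0,0,0,0,0,0]
Step 2: insert l at [5, 24] -> counters=[0,0,0,0,0,1,0,0,0,0,0,0,0,0,0,0,0,0,0,0,0,0,0,0,1,0,0,0,1,0,0,1,0,0,0,0,0,0,0,0]
Step 3: insert tez at [5, 18] -> counters=[0,0,0,0,0,2,0,0,0,0,0,0,0,0,0,0,0,0,1,0,0,0,0,0,1,0,0,0,1,0,0,1,0,0,0,0,0,0,0,0]
Step 4: insert b at [14, 16] -> counters=[0,0,0,0,0,2,0,0,0,0,0,0,0,0,1,0,1,0,1,0,0,0,0,0,1,0,0,0,1,0,0,1,0,0,0,0,0,0,0,0]
Step 5: insert v at [6, 10] -> counters=[0,0,0,0,0,2,1,0,0,0,1,0,0,0,1,0,1,0,1,0,0,0,0,0,1,0,0,0,1,0,0,1,0,0,0,0,0,0,0,0]
Step 6: insert t at [31, 37] -> counters=[0,0,0,0,0,2,1,0,0,0,1,0,0,0,1,0,1,0,1,0,0,0,0,0,1,0,0,0,1,0,0,2,0,0,0,0,0,1,0,0]
Step 7: insert pxe at [1, 36] -> counters=[0,1,0,0,0,2,1,0,0,0,1,0,0,0,1,0,1,0,1,0,0,0,0,0,1,0,0,0,1,0,0,2,0,0,0,0,1,1,0,0]
Step 8: insert o at [34, 37] -> counters=[0,1,0,0,0,2,1,0,0,0,1,0,0,0,1,0,1,0,1,0,0,0,0,0,1,0,0,0,1,0,0,2,0,0,1,0,1,2,0,0]
Step 9: delete v at [6, 10] -> counters=[0,1,0,0,0,2,0,0,0,0,0,0,0,0,1,0,1,0,1,0,0,0,0,0,1,0,0,0,1,0,0,2,0,0,1,0,1,2,0,0]
Step 10: insert o at [34, 37] -> counters=[0,1,0,0,0,2,0,0,0,0,0,0,0,0,1,0,1,0,1,0,0,0,0,0,1,0,0,0,1,0,0,2,0,0,2,0,1,3,0,0]
Step 11: delete pxe at [1, 36] -> counters=[0,0,0,0,0,2,0,0,0,0,0,0,0,0,1,0,1,0,1,0,0,0,0,0,1,0,0,0,1,0,0,2,0,0,2,0,0,3,0,0]
Step 12: insert jw at [28, 31] -> counters=[0,0,0,0,0,2,0,0,0,0,0,0,0,0,1,0,1,0,1,0,0,0,0,0,1,0,0,0,2,0,0,3,0,0,2,0,0,3,0,0]
Step 13: delete l at [5, 24] -> counters=[0,0,0,0,0,1,0,0,0,0,0,0,0,0,1,0,1,0,1,0,0,0,0,0,0,0,0,0,2,0,0,3,0,0,2,0,0,3,0,0]
Step 14: delete o at [34, 37] -> counters=[0,0,0,0,0,1,0,0,0,0,0,0,0,0,1,0,1,0,1,0,0,0,0,0,0,0,0,0,2,0,0,3,0,0,1,0,0,2,0,0]
Step 15: delete o at [34, 37] -> counters=[0,0,0,0,0,1,0,0,0,0,0,0,0,0,1,0,1,0,1,0,0,0,0,0,0,0,0,0,2,0,0,3,0,0,0,0,0,1,0,0]
Step 16: insert b at [14, 16] -> counters=[0,0,0,0,0,1,0,0,0,0,0,0,0,0,2,0,2,0,1,0,0,0,0,0,0,0,0,0,2,0,0,3,0,0,0,0,0,1,0,0]
Final counters=[0,0,0,0,0,1,0,0,0,0,0,0,0,0,2,0,2,0,1,0,0,0,0,0,0,0,0,0,2,0,0,3,0,0,0,0,0,1,0,0] -> counters[34]=0

Answer: 0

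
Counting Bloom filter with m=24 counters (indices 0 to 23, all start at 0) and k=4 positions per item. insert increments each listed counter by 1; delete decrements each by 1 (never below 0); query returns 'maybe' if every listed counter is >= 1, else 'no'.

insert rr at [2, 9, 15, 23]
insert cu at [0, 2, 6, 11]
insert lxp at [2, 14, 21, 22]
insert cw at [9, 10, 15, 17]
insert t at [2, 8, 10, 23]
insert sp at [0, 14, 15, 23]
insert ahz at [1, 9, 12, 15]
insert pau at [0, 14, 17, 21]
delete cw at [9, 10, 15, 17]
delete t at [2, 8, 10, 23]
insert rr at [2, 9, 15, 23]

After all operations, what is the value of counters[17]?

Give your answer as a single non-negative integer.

Answer: 1

Derivation:
Step 1: insert rr at [2, 9, 15, 23] -> counters=[0,0,1,0,0,0,0,0,0,1,0,0,0,0,0,1,0,0,0,0,0,0,0,1]
Step 2: insert cu at [0, 2, 6, 11] -> counters=[1,0,2,0,0,0,1,0,0,1,0,1,0,0,0,1,0,0,0,0,0,0,0,1]
Step 3: insert lxp at [2, 14, 21, 22] -> counters=[1,0,3,0,0,0,1,0,0,1,0,1,0,0,1,1,0,0,0,0,0,1,1,1]
Step 4: insert cw at [9, 10, 15, 17] -> counters=[1,0,3,0,0,0,1,0,0,2,1,1,0,0,1,2,0,1,0,0,0,1,1,1]
Step 5: insert t at [2, 8, 10, 23] -> counters=[1,0,4,0,0,0,1,0,1,2,2,1,0,0,1,2,0,1,0,0,0,1,1,2]
Step 6: insert sp at [0, 14, 15, 23] -> counters=[2,0,4,0,0,0,1,0,1,2,2,1,0,0,2,3,0,1,0,0,0,1,1,3]
Step 7: insert ahz at [1, 9, 12, 15] -> counters=[2,1,4,0,0,0,1,0,1,3,2,1,1,0,2,4,0,1,0,0,0,1,1,3]
Step 8: insert pau at [0, 14, 17, 21] -> counters=[3,1,4,0,0,0,1,0,1,3,2,1,1,0,3,4,0,2,0,0,0,2,1,3]
Step 9: delete cw at [9, 10, 15, 17] -> counters=[3,1,4,0,0,0,1,0,1,2,1,1,1,0,3,3,0,1,0,0,0,2,1,3]
Step 10: delete t at [2, 8, 10, 23] -> counters=[3,1,3,0,0,0,1,0,0,2,0,1,1,0,3,3,0,1,0,0,0,2,1,2]
Step 11: insert rr at [2, 9, 15, 23] -> counters=[3,1,4,0,0,0,1,0,0,3,0,1,1,0,3,4,0,1,0,0,0,2,1,3]
Final counters=[3,1,4,0,0,0,1,0,0,3,0,1,1,0,3,4,0,1,0,0,0,2,1,3] -> counters[17]=1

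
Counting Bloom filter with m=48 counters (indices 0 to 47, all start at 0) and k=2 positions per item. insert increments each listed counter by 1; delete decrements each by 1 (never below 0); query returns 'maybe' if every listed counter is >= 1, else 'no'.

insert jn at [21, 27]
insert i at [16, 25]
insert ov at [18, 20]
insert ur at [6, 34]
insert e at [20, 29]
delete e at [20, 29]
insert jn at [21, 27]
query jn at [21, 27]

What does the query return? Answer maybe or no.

Answer: maybe

Derivation:
Step 1: insert jn at [21, 27] -> counters=[0,0,0,0,0,0,0,0,0,0,0,0,0,0,0,0,0,0,0,0,0,1,0,0,0,0,0,1,0,0,0,0,0,0,0,0,0,0,0,0,0,0,0,0,0,0,0,0]
Step 2: insert i at [16, 25] -> counters=[0,0,0,0,0,0,0,0,0,0,0,0,0,0,0,0,1,0,0,0,0,1,0,0,0,1,0,1,0,0,0,0,0,0,0,0,0,0,0,0,0,0,0,0,0,0,0,0]
Step 3: insert ov at [18, 20] -> counters=[0,0,0,0,0,0,0,0,0,0,0,0,0,0,0,0,1,0,1,0,1,1,0,0,0,1,0,1,0,0,0,0,0,0,0,0,0,0,0,0,0,0,0,0,0,0,0,0]
Step 4: insert ur at [6, 34] -> counters=[0,0,0,0,0,0,1,0,0,0,0,0,0,0,0,0,1,0,1,0,1,1,0,0,0,1,0,1,0,0,0,0,0,0,1,0,0,0,0,0,0,0,0,0,0,0,0,0]
Step 5: insert e at [20, 29] -> counters=[0,0,0,0,0,0,1,0,0,0,0,0,0,0,0,0,1,0,1,0,2,1,0,0,0,1,0,1,0,1,0,0,0,0,1,0,0,0,0,0,0,0,0,0,0,0,0,0]
Step 6: delete e at [20, 29] -> counters=[0,0,0,0,0,0,1,0,0,0,0,0,0,0,0,0,1,0,1,0,1,1,0,0,0,1,0,1,0,0,0,0,0,0,1,0,0,0,0,0,0,0,0,0,0,0,0,0]
Step 7: insert jn at [21, 27] -> counters=[0,0,0,0,0,0,1,0,0,0,0,0,0,0,0,0,1,0,1,0,1,2,0,0,0,1,0,2,0,0,0,0,0,0,1,0,0,0,0,0,0,0,0,0,0,0,0,0]
Query jn: check counters[21]=2 counters[27]=2 -> maybe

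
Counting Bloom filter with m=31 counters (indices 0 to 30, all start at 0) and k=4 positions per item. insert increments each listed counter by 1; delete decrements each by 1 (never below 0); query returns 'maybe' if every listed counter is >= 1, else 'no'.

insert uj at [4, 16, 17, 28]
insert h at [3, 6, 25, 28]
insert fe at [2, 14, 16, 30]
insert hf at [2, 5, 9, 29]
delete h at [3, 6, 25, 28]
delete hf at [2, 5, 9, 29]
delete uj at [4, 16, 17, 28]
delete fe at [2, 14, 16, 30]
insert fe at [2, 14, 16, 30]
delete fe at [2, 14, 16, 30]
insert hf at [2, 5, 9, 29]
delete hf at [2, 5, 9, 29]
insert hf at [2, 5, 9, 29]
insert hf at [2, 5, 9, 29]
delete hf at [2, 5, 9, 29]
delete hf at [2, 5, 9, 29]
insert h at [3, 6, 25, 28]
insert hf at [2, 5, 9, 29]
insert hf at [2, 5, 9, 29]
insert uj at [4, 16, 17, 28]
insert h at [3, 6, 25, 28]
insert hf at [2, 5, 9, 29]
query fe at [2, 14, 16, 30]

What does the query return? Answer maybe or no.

Step 1: insert uj at [4, 16, 17, 28] -> counters=[0,0,0,0,1,0,0,0,0,0,0,0,0,0,0,0,1,1,0,0,0,0,0,0,0,0,0,0,1,0,0]
Step 2: insert h at [3, 6, 25, 28] -> counters=[0,0,0,1,1,0,1,0,0,0,0,0,0,0,0,0,1,1,0,0,0,0,0,0,0,1,0,0,2,0,0]
Step 3: insert fe at [2, 14, 16, 30] -> counters=[0,0,1,1,1,0,1,0,0,0,0,0,0,0,1,0,2,1,0,0,0,0,0,0,0,1,0,0,2,0,1]
Step 4: insert hf at [2, 5, 9, 29] -> counters=[0,0,2,1,1,1,1,0,0,1,0,0,0,0,1,0,2,1,0,0,0,0,0,0,0,1,0,0,2,1,1]
Step 5: delete h at [3, 6, 25, 28] -> counters=[0,0,2,0,1,1,0,0,0,1,0,0,0,0,1,0,2,1,0,0,0,0,0,0,0,0,0,0,1,1,1]
Step 6: delete hf at [2, 5, 9, 29] -> counters=[0,0,1,0,1,0,0,0,0,0,0,0,0,0,1,0,2,1,0,0,0,0,0,0,0,0,0,0,1,0,1]
Step 7: delete uj at [4, 16, 17, 28] -> counters=[0,0,1,0,0,0,0,0,0,0,0,0,0,0,1,0,1,0,0,0,0,0,0,0,0,0,0,0,0,0,1]
Step 8: delete fe at [2, 14, 16, 30] -> counters=[0,0,0,0,0,0,0,0,0,0,0,0,0,0,0,0,0,0,0,0,0,0,0,0,0,0,0,0,0,0,0]
Step 9: insert fe at [2, 14, 16, 30] -> counters=[0,0,1,0,0,0,0,0,0,0,0,0,0,0,1,0,1,0,0,0,0,0,0,0,0,0,0,0,0,0,1]
Step 10: delete fe at [2, 14, 16, 30] -> counters=[0,0,0,0,0,0,0,0,0,0,0,0,0,0,0,0,0,0,0,0,0,0,0,0,0,0,0,0,0,0,0]
Step 11: insert hf at [2, 5, 9, 29] -> counters=[0,0,1,0,0,1,0,0,0,1,0,0,0,0,0,0,0,0,0,0,0,0,0,0,0,0,0,0,0,1,0]
Step 12: delete hf at [2, 5, 9, 29] -> counters=[0,0,0,0,0,0,0,0,0,0,0,0,0,0,0,0,0,0,0,0,0,0,0,0,0,0,0,0,0,0,0]
Step 13: insert hf at [2, 5, 9, 29] -> counters=[0,0,1,0,0,1,0,0,0,1,0,0,0,0,0,0,0,0,0,0,0,0,0,0,0,0,0,0,0,1,0]
Step 14: insert hf at [2, 5, 9, 29] -> counters=[0,0,2,0,0,2,0,0,0,2,0,0,0,0,0,0,0,0,0,0,0,0,0,0,0,0,0,0,0,2,0]
Step 15: delete hf at [2, 5, 9, 29] -> counters=[0,0,1,0,0,1,0,0,0,1,0,0,0,0,0,0,0,0,0,0,0,0,0,0,0,0,0,0,0,1,0]
Step 16: delete hf at [2, 5, 9, 29] -> counters=[0,0,0,0,0,0,0,0,0,0,0,0,0,0,0,0,0,0,0,0,0,0,0,0,0,0,0,0,0,0,0]
Step 17: insert h at [3, 6, 25, 28] -> counters=[0,0,0,1,0,0,1,0,0,0,0,0,0,0,0,0,0,0,0,0,0,0,0,0,0,1,0,0,1,0,0]
Step 18: insert hf at [2, 5, 9, 29] -> counters=[0,0,1,1,0,1,1,0,0,1,0,0,0,0,0,0,0,0,0,0,0,0,0,0,0,1,0,0,1,1,0]
Step 19: insert hf at [2, 5, 9, 29] -> counters=[0,0,2,1,0,2,1,0,0,2,0,0,0,0,0,0,0,0,0,0,0,0,0,0,0,1,0,0,1,2,0]
Step 20: insert uj at [4, 16, 17, 28] -> counters=[0,0,2,1,1,2,1,0,0,2,0,0,0,0,0,0,1,1,0,0,0,0,0,0,0,1,0,0,2,2,0]
Step 21: insert h at [3, 6, 25, 28] -> counters=[0,0,2,2,1,2,2,0,0,2,0,0,0,0,0,0,1,1,0,0,0,0,0,0,0,2,0,0,3,2,0]
Step 22: insert hf at [2, 5, 9, 29] -> counters=[0,0,3,2,1,3,2,0,0,3,0,0,0,0,0,0,1,1,0,0,0,0,0,0,0,2,0,0,3,3,0]
Query fe: check counters[2]=3 counters[14]=0 counters[16]=1 counters[30]=0 -> no

Answer: no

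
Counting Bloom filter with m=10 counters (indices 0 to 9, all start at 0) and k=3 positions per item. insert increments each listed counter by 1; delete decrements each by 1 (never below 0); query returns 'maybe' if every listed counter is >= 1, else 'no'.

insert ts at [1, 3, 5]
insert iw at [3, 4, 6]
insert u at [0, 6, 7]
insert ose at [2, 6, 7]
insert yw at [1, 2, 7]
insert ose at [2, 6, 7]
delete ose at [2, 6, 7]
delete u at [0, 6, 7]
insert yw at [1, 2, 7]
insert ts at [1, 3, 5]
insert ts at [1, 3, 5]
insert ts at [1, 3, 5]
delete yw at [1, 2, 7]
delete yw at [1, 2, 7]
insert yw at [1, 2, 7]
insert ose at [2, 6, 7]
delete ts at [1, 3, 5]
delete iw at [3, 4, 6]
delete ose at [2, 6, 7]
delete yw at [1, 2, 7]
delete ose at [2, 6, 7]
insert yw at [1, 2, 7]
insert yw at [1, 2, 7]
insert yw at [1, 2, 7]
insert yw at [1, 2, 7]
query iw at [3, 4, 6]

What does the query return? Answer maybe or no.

Answer: no

Derivation:
Step 1: insert ts at [1, 3, 5] -> counters=[0,1,0,1,0,1,0,0,0,0]
Step 2: insert iw at [3, 4, 6] -> counters=[0,1,0,2,1,1,1,0,0,0]
Step 3: insert u at [0, 6, 7] -> counters=[1,1,0,2,1,1,2,1,0,0]
Step 4: insert ose at [2, 6, 7] -> counters=[1,1,1,2,1,1,3,2,0,0]
Step 5: insert yw at [1, 2, 7] -> counters=[1,2,2,2,1,1,3,3,0,0]
Step 6: insert ose at [2, 6, 7] -> counters=[1,2,3,2,1,1,4,4,0,0]
Step 7: delete ose at [2, 6, 7] -> counters=[1,2,2,2,1,1,3,3,0,0]
Step 8: delete u at [0, 6, 7] -> counters=[0,2,2,2,1,1,2,2,0,0]
Step 9: insert yw at [1, 2, 7] -> counters=[0,3,3,2,1,1,2,3,0,0]
Step 10: insert ts at [1, 3, 5] -> counters=[0,4,3,3,1,2,2,3,0,0]
Step 11: insert ts at [1, 3, 5] -> counters=[0,5,3,4,1,3,2,3,0,0]
Step 12: insert ts at [1, 3, 5] -> counters=[0,6,3,5,1,4,2,3,0,0]
Step 13: delete yw at [1, 2, 7] -> counters=[0,5,2,5,1,4,2,2,0,0]
Step 14: delete yw at [1, 2, 7] -> counters=[0,4,1,5,1,4,2,1,0,0]
Step 15: insert yw at [1, 2, 7] -> counters=[0,5,2,5,1,4,2,2,0,0]
Step 16: insert ose at [2, 6, 7] -> counters=[0,5,3,5,1,4,3,3,0,0]
Step 17: delete ts at [1, 3, 5] -> counters=[0,4,3,4,1,3,3,3,0,0]
Step 18: delete iw at [3, 4, 6] -> counters=[0,4,3,3,0,3,2,3,0,0]
Step 19: delete ose at [2, 6, 7] -> counters=[0,4,2,3,0,3,1,2,0,0]
Step 20: delete yw at [1, 2, 7] -> counters=[0,3,1,3,0,3,1,1,0,0]
Step 21: delete ose at [2, 6, 7] -> counters=[0,3,0,3,0,3,0,0,0,0]
Step 22: insert yw at [1, 2, 7] -> counters=[0,4,1,3,0,3,0,1,0,0]
Step 23: insert yw at [1, 2, 7] -> counters=[0,5,2,3,0,3,0,2,0,0]
Step 24: insert yw at [1, 2, 7] -> counters=[0,6,3,3,0,3,0,3,0,0]
Step 25: insert yw at [1, 2, 7] -> counters=[0,7,4,3,0,3,0,4,0,0]
Query iw: check counters[3]=3 counters[4]=0 counters[6]=0 -> no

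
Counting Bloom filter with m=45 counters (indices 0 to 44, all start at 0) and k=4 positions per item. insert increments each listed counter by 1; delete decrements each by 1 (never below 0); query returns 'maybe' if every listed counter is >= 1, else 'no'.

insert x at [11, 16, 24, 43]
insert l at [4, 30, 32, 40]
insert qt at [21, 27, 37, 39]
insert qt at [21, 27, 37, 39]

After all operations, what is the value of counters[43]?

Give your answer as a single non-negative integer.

Step 1: insert x at [11, 16, 24, 43] -> counters=[0,0,0,0,0,0,0,0,0,0,0,1,0,0,0,0,1,0,0,0,0,0,0,0,1,0,0,0,0,0,0,0,0,0,0,0,0,0,0,0,0,0,0,1,0]
Step 2: insert l at [4, 30, 32, 40] -> counters=[0,0,0,0,1,0,0,0,0,0,0,1,0,0,0,0,1,0,0,0,0,0,0,0,1,0,0,0,0,0,1,0,1,0,0,0,0,0,0,0,1,0,0,1,0]
Step 3: insert qt at [21, 27, 37, 39] -> counters=[0,0,0,0,1,0,0,0,0,0,0,1,0,0,0,0,1,0,0,0,0,1,0,0,1,0,0,1,0,0,1,0,1,0,0,0,0,1,0,1,1,0,0,1,0]
Step 4: insert qt at [21, 27, 37, 39] -> counters=[0,0,0,0,1,0,0,0,0,0,0,1,0,0,0,0,1,0,0,0,0,2,0,0,1,0,0,2,0,0,1,0,1,0,0,0,0,2,0,2,1,0,0,1,0]
Final counters=[0,0,0,0,1,0,0,0,0,0,0,1,0,0,0,0,1,0,0,0,0,2,0,0,1,0,0,2,0,0,1,0,1,0,0,0,0,2,0,2,1,0,0,1,0] -> counters[43]=1

Answer: 1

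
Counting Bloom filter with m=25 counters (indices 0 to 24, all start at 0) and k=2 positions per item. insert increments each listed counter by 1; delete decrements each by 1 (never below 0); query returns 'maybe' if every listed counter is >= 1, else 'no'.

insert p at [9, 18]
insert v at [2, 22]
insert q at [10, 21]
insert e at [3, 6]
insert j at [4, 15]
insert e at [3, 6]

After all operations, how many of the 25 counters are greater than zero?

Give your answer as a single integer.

Step 1: insert p at [9, 18] -> counters=[0,0,0,0,0,0,0,0,0,1,0,0,0,0,0,0,0,0,1,0,0,0,0,0,0]
Step 2: insert v at [2, 22] -> counters=[0,0,1,0,0,0,0,0,0,1,0,0,0,0,0,0,0,0,1,0,0,0,1,0,0]
Step 3: insert q at [10, 21] -> counters=[0,0,1,0,0,0,0,0,0,1,1,0,0,0,0,0,0,0,1,0,0,1,1,0,0]
Step 4: insert e at [3, 6] -> counters=[0,0,1,1,0,0,1,0,0,1,1,0,0,0,0,0,0,0,1,0,0,1,1,0,0]
Step 5: insert j at [4, 15] -> counters=[0,0,1,1,1,0,1,0,0,1,1,0,0,0,0,1,0,0,1,0,0,1,1,0,0]
Step 6: insert e at [3, 6] -> counters=[0,0,1,2,1,0,2,0,0,1,1,0,0,0,0,1,0,0,1,0,0,1,1,0,0]
Final counters=[0,0,1,2,1,0,2,0,0,1,1,0,0,0,0,1,0,0,1,0,0,1,1,0,0] -> 10 nonzero

Answer: 10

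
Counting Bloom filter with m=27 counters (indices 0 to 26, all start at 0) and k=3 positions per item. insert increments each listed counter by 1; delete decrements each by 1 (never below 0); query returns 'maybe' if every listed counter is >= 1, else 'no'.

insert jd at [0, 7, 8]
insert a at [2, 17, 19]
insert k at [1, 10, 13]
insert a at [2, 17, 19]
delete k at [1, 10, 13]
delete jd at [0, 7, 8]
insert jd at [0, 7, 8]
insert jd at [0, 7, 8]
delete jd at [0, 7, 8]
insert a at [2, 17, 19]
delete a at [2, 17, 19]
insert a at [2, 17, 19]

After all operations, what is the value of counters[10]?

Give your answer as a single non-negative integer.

Answer: 0

Derivation:
Step 1: insert jd at [0, 7, 8] -> counters=[1,0,0,0,0,0,0,1,1,0,0,0,0,0,0,0,0,0,0,0,0,0,0,0,0,0,0]
Step 2: insert a at [2, 17, 19] -> counters=[1,0,1,0,0,0,0,1,1,0,0,0,0,0,0,0,0,1,0,1,0,0,0,0,0,0,0]
Step 3: insert k at [1, 10, 13] -> counters=[1,1,1,0,0,0,0,1,1,0,1,0,0,1,0,0,0,1,0,1,0,0,0,0,0,0,0]
Step 4: insert a at [2, 17, 19] -> counters=[1,1,2,0,0,0,0,1,1,0,1,0,0,1,0,0,0,2,0,2,0,0,0,0,0,0,0]
Step 5: delete k at [1, 10, 13] -> counters=[1,0,2,0,0,0,0,1,1,0,0,0,0,0,0,0,0,2,0,2,0,0,0,0,0,0,0]
Step 6: delete jd at [0, 7, 8] -> counters=[0,0,2,0,0,0,0,0,0,0,0,0,0,0,0,0,0,2,0,2,0,0,0,0,0,0,0]
Step 7: insert jd at [0, 7, 8] -> counters=[1,0,2,0,0,0,0,1,1,0,0,0,0,0,0,0,0,2,0,2,0,0,0,0,0,0,0]
Step 8: insert jd at [0, 7, 8] -> counters=[2,0,2,0,0,0,0,2,2,0,0,0,0,0,0,0,0,2,0,2,0,0,0,0,0,0,0]
Step 9: delete jd at [0, 7, 8] -> counters=[1,0,2,0,0,0,0,1,1,0,0,0,0,0,0,0,0,2,0,2,0,0,0,0,0,0,0]
Step 10: insert a at [2, 17, 19] -> counters=[1,0,3,0,0,0,0,1,1,0,0,0,0,0,0,0,0,3,0,3,0,0,0,0,0,0,0]
Step 11: delete a at [2, 17, 19] -> counters=[1,0,2,0,0,0,0,1,1,0,0,0,0,0,0,0,0,2,0,2,0,0,0,0,0,0,0]
Step 12: insert a at [2, 17, 19] -> counters=[1,0,3,0,0,0,0,1,1,0,0,0,0,0,0,0,0,3,0,3,0,0,0,0,0,0,0]
Final counters=[1,0,3,0,0,0,0,1,1,0,0,0,0,0,0,0,0,3,0,3,0,0,0,0,0,0,0] -> counters[10]=0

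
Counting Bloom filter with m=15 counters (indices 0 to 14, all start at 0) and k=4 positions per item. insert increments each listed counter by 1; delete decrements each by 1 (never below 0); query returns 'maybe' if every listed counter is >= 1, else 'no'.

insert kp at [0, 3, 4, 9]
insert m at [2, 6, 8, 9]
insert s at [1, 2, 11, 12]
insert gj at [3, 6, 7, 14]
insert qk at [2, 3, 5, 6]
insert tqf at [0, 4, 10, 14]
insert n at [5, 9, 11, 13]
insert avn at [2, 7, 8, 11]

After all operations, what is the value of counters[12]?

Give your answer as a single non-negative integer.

Step 1: insert kp at [0, 3, 4, 9] -> counters=[1,0,0,1,1,0,0,0,0,1,0,0,0,0,0]
Step 2: insert m at [2, 6, 8, 9] -> counters=[1,0,1,1,1,0,1,0,1,2,0,0,0,0,0]
Step 3: insert s at [1, 2, 11, 12] -> counters=[1,1,2,1,1,0,1,0,1,2,0,1,1,0,0]
Step 4: insert gj at [3, 6, 7, 14] -> counters=[1,1,2,2,1,0,2,1,1,2,0,1,1,0,1]
Step 5: insert qk at [2, 3, 5, 6] -> counters=[1,1,3,3,1,1,3,1,1,2,0,1,1,0,1]
Step 6: insert tqf at [0, 4, 10, 14] -> counters=[2,1,3,3,2,1,3,1,1,2,1,1,1,0,2]
Step 7: insert n at [5, 9, 11, 13] -> counters=[2,1,3,3,2,2,3,1,1,3,1,2,1,1,2]
Step 8: insert avn at [2, 7, 8, 11] -> counters=[2,1,4,3,2,2,3,2,2,3,1,3,1,1,2]
Final counters=[2,1,4,3,2,2,3,2,2,3,1,3,1,1,2] -> counters[12]=1

Answer: 1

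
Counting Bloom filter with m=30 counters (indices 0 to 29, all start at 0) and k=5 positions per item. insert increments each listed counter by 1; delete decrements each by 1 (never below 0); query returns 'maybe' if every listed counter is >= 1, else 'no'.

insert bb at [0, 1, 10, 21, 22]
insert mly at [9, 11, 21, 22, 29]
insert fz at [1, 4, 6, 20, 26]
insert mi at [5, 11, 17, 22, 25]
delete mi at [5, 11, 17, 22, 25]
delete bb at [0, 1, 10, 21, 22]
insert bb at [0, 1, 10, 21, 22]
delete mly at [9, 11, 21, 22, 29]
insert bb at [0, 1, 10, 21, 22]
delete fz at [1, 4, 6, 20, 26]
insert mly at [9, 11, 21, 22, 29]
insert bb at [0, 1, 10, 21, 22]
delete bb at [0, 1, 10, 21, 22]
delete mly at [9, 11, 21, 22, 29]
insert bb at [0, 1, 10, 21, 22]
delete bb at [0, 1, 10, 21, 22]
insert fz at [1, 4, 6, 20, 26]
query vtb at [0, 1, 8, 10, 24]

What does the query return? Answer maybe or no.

Answer: no

Derivation:
Step 1: insert bb at [0, 1, 10, 21, 22] -> counters=[1,1,0,0,0,0,0,0,0,0,1,0,0,0,0,0,0,0,0,0,0,1,1,0,0,0,0,0,0,0]
Step 2: insert mly at [9, 11, 21, 22, 29] -> counters=[1,1,0,0,0,0,0,0,0,1,1,1,0,0,0,0,0,0,0,0,0,2,2,0,0,0,0,0,0,1]
Step 3: insert fz at [1, 4, 6, 20, 26] -> counters=[1,2,0,0,1,0,1,0,0,1,1,1,0,0,0,0,0,0,0,0,1,2,2,0,0,0,1,0,0,1]
Step 4: insert mi at [5, 11, 17, 22, 25] -> counters=[1,2,0,0,1,1,1,0,0,1,1,2,0,0,0,0,0,1,0,0,1,2,3,0,0,1,1,0,0,1]
Step 5: delete mi at [5, 11, 17, 22, 25] -> counters=[1,2,0,0,1,0,1,0,0,1,1,1,0,0,0,0,0,0,0,0,1,2,2,0,0,0,1,0,0,1]
Step 6: delete bb at [0, 1, 10, 21, 22] -> counters=[0,1,0,0,1,0,1,0,0,1,0,1,0,0,0,0,0,0,0,0,1,1,1,0,0,0,1,0,0,1]
Step 7: insert bb at [0, 1, 10, 21, 22] -> counters=[1,2,0,0,1,0,1,0,0,1,1,1,0,0,0,0,0,0,0,0,1,2,2,0,0,0,1,0,0,1]
Step 8: delete mly at [9, 11, 21, 22, 29] -> counters=[1,2,0,0,1,0,1,0,0,0,1,0,0,0,0,0,0,0,0,0,1,1,1,0,0,0,1,0,0,0]
Step 9: insert bb at [0, 1, 10, 21, 22] -> counters=[2,3,0,0,1,0,1,0,0,0,2,0,0,0,0,0,0,0,0,0,1,2,2,0,0,0,1,0,0,0]
Step 10: delete fz at [1, 4, 6, 20, 26] -> counters=[2,2,0,0,0,0,0,0,0,0,2,0,0,0,0,0,0,0,0,0,0,2,2,0,0,0,0,0,0,0]
Step 11: insert mly at [9, 11, 21, 22, 29] -> counters=[2,2,0,0,0,0,0,0,0,1,2,1,0,0,0,0,0,0,0,0,0,3,3,0,0,0,0,0,0,1]
Step 12: insert bb at [0, 1, 10, 21, 22] -> counters=[3,3,0,0,0,0,0,0,0,1,3,1,0,0,0,0,0,0,0,0,0,4,4,0,0,0,0,0,0,1]
Step 13: delete bb at [0, 1, 10, 21, 22] -> counters=[2,2,0,0,0,0,0,0,0,1,2,1,0,0,0,0,0,0,0,0,0,3,3,0,0,0,0,0,0,1]
Step 14: delete mly at [9, 11, 21, 22, 29] -> counters=[2,2,0,0,0,0,0,0,0,0,2,0,0,0,0,0,0,0,0,0,0,2,2,0,0,0,0,0,0,0]
Step 15: insert bb at [0, 1, 10, 21, 22] -> counters=[3,3,0,0,0,0,0,0,0,0,3,0,0,0,0,0,0,0,0,0,0,3,3,0,0,0,0,0,0,0]
Step 16: delete bb at [0, 1, 10, 21, 22] -> counters=[2,2,0,0,0,0,0,0,0,0,2,0,0,0,0,0,0,0,0,0,0,2,2,0,0,0,0,0,0,0]
Step 17: insert fz at [1, 4, 6, 20, 26] -> counters=[2,3,0,0,1,0,1,0,0,0,2,0,0,0,0,0,0,0,0,0,1,2,2,0,0,0,1,0,0,0]
Query vtb: check counters[0]=2 counters[1]=3 counters[8]=0 counters[10]=2 counters[24]=0 -> no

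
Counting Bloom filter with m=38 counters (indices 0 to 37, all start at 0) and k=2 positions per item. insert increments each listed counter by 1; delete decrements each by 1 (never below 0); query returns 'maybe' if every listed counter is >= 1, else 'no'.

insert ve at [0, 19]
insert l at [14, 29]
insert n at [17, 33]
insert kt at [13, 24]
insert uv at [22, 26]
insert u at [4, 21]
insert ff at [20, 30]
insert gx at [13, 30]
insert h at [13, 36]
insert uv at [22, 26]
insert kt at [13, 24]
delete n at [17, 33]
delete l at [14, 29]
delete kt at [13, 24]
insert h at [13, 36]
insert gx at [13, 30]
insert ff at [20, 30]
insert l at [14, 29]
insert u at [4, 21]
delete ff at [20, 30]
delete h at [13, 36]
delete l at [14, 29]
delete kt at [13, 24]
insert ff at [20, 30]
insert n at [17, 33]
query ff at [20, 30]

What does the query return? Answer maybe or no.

Step 1: insert ve at [0, 19] -> counters=[1,0,0,0,0,0,0,0,0,0,0,0,0,0,0,0,0,0,0,1,0,0,0,0,0,0,0,0,0,0,0,0,0,0,0,0,0,0]
Step 2: insert l at [14, 29] -> counters=[1,0,0,0,0,0,0,0,0,0,0,0,0,0,1,0,0,0,0,1,0,0,0,0,0,0,0,0,0,1,0,0,0,0,0,0,0,0]
Step 3: insert n at [17, 33] -> counters=[1,0,0,0,0,0,0,0,0,0,0,0,0,0,1,0,0,1,0,1,0,0,0,0,0,0,0,0,0,1,0,0,0,1,0,0,0,0]
Step 4: insert kt at [13, 24] -> counters=[1,0,0,0,0,0,0,0,0,0,0,0,0,1,1,0,0,1,0,1,0,0,0,0,1,0,0,0,0,1,0,0,0,1,0,0,0,0]
Step 5: insert uv at [22, 26] -> counters=[1,0,0,0,0,0,0,0,0,0,0,0,0,1,1,0,0,1,0,1,0,0,1,0,1,0,1,0,0,1,0,0,0,1,0,0,0,0]
Step 6: insert u at [4, 21] -> counters=[1,0,0,0,1,0,0,0,0,0,0,0,0,1,1,0,0,1,0,1,0,1,1,0,1,0,1,0,0,1,0,0,0,1,0,0,0,0]
Step 7: insert ff at [20, 30] -> counters=[1,0,0,0,1,0,0,0,0,0,0,0,0,1,1,0,0,1,0,1,1,1,1,0,1,0,1,0,0,1,1,0,0,1,0,0,0,0]
Step 8: insert gx at [13, 30] -> counters=[1,0,0,0,1,0,0,0,0,0,0,0,0,2,1,0,0,1,0,1,1,1,1,0,1,0,1,0,0,1,2,0,0,1,0,0,0,0]
Step 9: insert h at [13, 36] -> counters=[1,0,0,0,1,0,0,0,0,0,0,0,0,3,1,0,0,1,0,1,1,1,1,0,1,0,1,0,0,1,2,0,0,1,0,0,1,0]
Step 10: insert uv at [22, 26] -> counters=[1,0,0,0,1,0,0,0,0,0,0,0,0,3,1,0,0,1,0,1,1,1,2,0,1,0,2,0,0,1,2,0,0,1,0,0,1,0]
Step 11: insert kt at [13, 24] -> counters=[1,0,0,0,1,0,0,0,0,0,0,0,0,4,1,0,0,1,0,1,1,1,2,0,2,0,2,0,0,1,2,0,0,1,0,0,1,0]
Step 12: delete n at [17, 33] -> counters=[1,0,0,0,1,0,0,0,0,0,0,0,0,4,1,0,0,0,0,1,1,1,2,0,2,0,2,0,0,1,2,0,0,0,0,0,1,0]
Step 13: delete l at [14, 29] -> counters=[1,0,0,0,1,0,0,0,0,0,0,0,0,4,0,0,0,0,0,1,1,1,2,0,2,0,2,0,0,0,2,0,0,0,0,0,1,0]
Step 14: delete kt at [13, 24] -> counters=[1,0,0,0,1,0,0,0,0,0,0,0,0,3,0,0,0,0,0,1,1,1,2,0,1,0,2,0,0,0,2,0,0,0,0,0,1,0]
Step 15: insert h at [13, 36] -> counters=[1,0,0,0,1,0,0,0,0,0,0,0,0,4,0,0,0,0,0,1,1,1,2,0,1,0,2,0,0,0,2,0,0,0,0,0,2,0]
Step 16: insert gx at [13, 30] -> counters=[1,0,0,0,1,0,0,0,0,0,0,0,0,5,0,0,0,0,0,1,1,1,2,0,1,0,2,0,0,0,3,0,0,0,0,0,2,0]
Step 17: insert ff at [20, 30] -> counters=[1,0,0,0,1,0,0,0,0,0,0,0,0,5,0,0,0,0,0,1,2,1,2,0,1,0,2,0,0,0,4,0,0,0,0,0,2,0]
Step 18: insert l at [14, 29] -> counters=[1,0,0,0,1,0,0,0,0,0,0,0,0,5,1,0,0,0,0,1,2,1,2,0,1,0,2,0,0,1,4,0,0,0,0,0,2,0]
Step 19: insert u at [4, 21] -> counters=[1,0,0,0,2,0,0,0,0,0,0,0,0,5,1,0,0,0,0,1,2,2,2,0,1,0,2,0,0,1,4,0,0,0,0,0,2,0]
Step 20: delete ff at [20, 30] -> counters=[1,0,0,0,2,0,0,0,0,0,0,0,0,5,1,0,0,0,0,1,1,2,2,0,1,0,2,0,0,1,3,0,0,0,0,0,2,0]
Step 21: delete h at [13, 36] -> counters=[1,0,0,0,2,0,0,0,0,0,0,0,0,4,1,0,0,0,0,1,1,2,2,0,1,0,2,0,0,1,3,0,0,0,0,0,1,0]
Step 22: delete l at [14, 29] -> counters=[1,0,0,0,2,0,0,0,0,0,0,0,0,4,0,0,0,0,0,1,1,2,2,0,1,0,2,0,0,0,3,0,0,0,0,0,1,0]
Step 23: delete kt at [13, 24] -> counters=[1,0,0,0,2,0,0,0,0,0,0,0,0,3,0,0,0,0,0,1,1,2,2,0,0,0,2,0,0,0,3,0,0,0,0,0,1,0]
Step 24: insert ff at [20, 30] -> counters=[1,0,0,0,2,0,0,0,0,0,0,0,0,3,0,0,0,0,0,1,2,2,2,0,0,0,2,0,0,0,4,0,0,0,0,0,1,0]
Step 25: insert n at [17, 33] -> counters=[1,0,0,0,2,0,0,0,0,0,0,0,0,3,0,0,0,1,0,1,2,2,2,0,0,0,2,0,0,0,4,0,0,1,0,0,1,0]
Query ff: check counters[20]=2 counters[30]=4 -> maybe

Answer: maybe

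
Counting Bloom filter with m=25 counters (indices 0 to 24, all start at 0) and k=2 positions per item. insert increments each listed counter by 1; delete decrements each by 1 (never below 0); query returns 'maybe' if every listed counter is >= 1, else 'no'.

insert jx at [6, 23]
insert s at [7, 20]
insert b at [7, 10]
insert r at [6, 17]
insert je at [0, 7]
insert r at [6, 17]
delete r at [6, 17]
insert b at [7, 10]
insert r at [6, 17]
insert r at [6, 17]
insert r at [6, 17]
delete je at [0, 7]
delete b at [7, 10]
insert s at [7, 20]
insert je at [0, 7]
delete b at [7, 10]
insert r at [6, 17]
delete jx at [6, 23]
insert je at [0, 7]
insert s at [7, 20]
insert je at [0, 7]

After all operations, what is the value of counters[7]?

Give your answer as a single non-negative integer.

Answer: 6

Derivation:
Step 1: insert jx at [6, 23] -> counters=[0,0,0,0,0,0,1,0,0,0,0,0,0,0,0,0,0,0,0,0,0,0,0,1,0]
Step 2: insert s at [7, 20] -> counters=[0,0,0,0,0,0,1,1,0,0,0,0,0,0,0,0,0,0,0,0,1,0,0,1,0]
Step 3: insert b at [7, 10] -> counters=[0,0,0,0,0,0,1,2,0,0,1,0,0,0,0,0,0,0,0,0,1,0,0,1,0]
Step 4: insert r at [6, 17] -> counters=[0,0,0,0,0,0,2,2,0,0,1,0,0,0,0,0,0,1,0,0,1,0,0,1,0]
Step 5: insert je at [0, 7] -> counters=[1,0,0,0,0,0,2,3,0,0,1,0,0,0,0,0,0,1,0,0,1,0,0,1,0]
Step 6: insert r at [6, 17] -> counters=[1,0,0,0,0,0,3,3,0,0,1,0,0,0,0,0,0,2,0,0,1,0,0,1,0]
Step 7: delete r at [6, 17] -> counters=[1,0,0,0,0,0,2,3,0,0,1,0,0,0,0,0,0,1,0,0,1,0,0,1,0]
Step 8: insert b at [7, 10] -> counters=[1,0,0,0,0,0,2,4,0,0,2,0,0,0,0,0,0,1,0,0,1,0,0,1,0]
Step 9: insert r at [6, 17] -> counters=[1,0,0,0,0,0,3,4,0,0,2,0,0,0,0,0,0,2,0,0,1,0,0,1,0]
Step 10: insert r at [6, 17] -> counters=[1,0,0,0,0,0,4,4,0,0,2,0,0,0,0,0,0,3,0,0,1,0,0,1,0]
Step 11: insert r at [6, 17] -> counters=[1,0,0,0,0,0,5,4,0,0,2,0,0,0,0,0,0,4,0,0,1,0,0,1,0]
Step 12: delete je at [0, 7] -> counters=[0,0,0,0,0,0,5,3,0,0,2,0,0,0,0,0,0,4,0,0,1,0,0,1,0]
Step 13: delete b at [7, 10] -> counters=[0,0,0,0,0,0,5,2,0,0,1,0,0,0,0,0,0,4,0,0,1,0,0,1,0]
Step 14: insert s at [7, 20] -> counters=[0,0,0,0,0,0,5,3,0,0,1,0,0,0,0,0,0,4,0,0,2,0,0,1,0]
Step 15: insert je at [0, 7] -> counters=[1,0,0,0,0,0,5,4,0,0,1,0,0,0,0,0,0,4,0,0,2,0,0,1,0]
Step 16: delete b at [7, 10] -> counters=[1,0,0,0,0,0,5,3,0,0,0,0,0,0,0,0,0,4,0,0,2,0,0,1,0]
Step 17: insert r at [6, 17] -> counters=[1,0,0,0,0,0,6,3,0,0,0,0,0,0,0,0,0,5,0,0,2,0,0,1,0]
Step 18: delete jx at [6, 23] -> counters=[1,0,0,0,0,0,5,3,0,0,0,0,0,0,0,0,0,5,0,0,2,0,0,0,0]
Step 19: insert je at [0, 7] -> counters=[2,0,0,0,0,0,5,4,0,0,0,0,0,0,0,0,0,5,0,0,2,0,0,0,0]
Step 20: insert s at [7, 20] -> counters=[2,0,0,0,0,0,5,5,0,0,0,0,0,0,0,0,0,5,0,0,3,0,0,0,0]
Step 21: insert je at [0, 7] -> counters=[3,0,0,0,0,0,5,6,0,0,0,0,0,0,0,0,0,5,0,0,3,0,0,0,0]
Final counters=[3,0,0,0,0,0,5,6,0,0,0,0,0,0,0,0,0,5,0,0,3,0,0,0,0] -> counters[7]=6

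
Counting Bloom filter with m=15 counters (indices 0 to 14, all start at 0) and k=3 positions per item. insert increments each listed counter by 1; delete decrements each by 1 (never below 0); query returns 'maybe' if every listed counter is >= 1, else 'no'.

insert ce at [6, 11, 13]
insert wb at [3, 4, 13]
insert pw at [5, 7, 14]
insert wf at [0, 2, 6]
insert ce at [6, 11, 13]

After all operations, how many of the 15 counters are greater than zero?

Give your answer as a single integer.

Step 1: insert ce at [6, 11, 13] -> counters=[0,0,0,0,0,0,1,0,0,0,0,1,0,1,0]
Step 2: insert wb at [3, 4, 13] -> counters=[0,0,0,1,1,0,1,0,0,0,0,1,0,2,0]
Step 3: insert pw at [5, 7, 14] -> counters=[0,0,0,1,1,1,1,1,0,0,0,1,0,2,1]
Step 4: insert wf at [0, 2, 6] -> counters=[1,0,1,1,1,1,2,1,0,0,0,1,0,2,1]
Step 5: insert ce at [6, 11, 13] -> counters=[1,0,1,1,1,1,3,1,0,0,0,2,0,3,1]
Final counters=[1,0,1,1,1,1,3,1,0,0,0,2,0,3,1] -> 10 nonzero

Answer: 10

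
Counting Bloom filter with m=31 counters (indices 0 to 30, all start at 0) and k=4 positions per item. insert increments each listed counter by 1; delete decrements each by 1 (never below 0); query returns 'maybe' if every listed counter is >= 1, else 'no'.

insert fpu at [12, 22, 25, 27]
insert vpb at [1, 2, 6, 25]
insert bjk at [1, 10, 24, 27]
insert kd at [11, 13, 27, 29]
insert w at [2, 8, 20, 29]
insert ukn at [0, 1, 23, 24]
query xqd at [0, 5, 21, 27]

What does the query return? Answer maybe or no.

Step 1: insert fpu at [12, 22, 25, 27] -> counters=[0,0,0,0,0,0,0,0,0,0,0,0,1,0,0,0,0,0,0,0,0,0,1,0,0,1,0,1,0,0,0]
Step 2: insert vpb at [1, 2, 6, 25] -> counters=[0,1,1,0,0,0,1,0,0,0,0,0,1,0,0,0,0,0,0,0,0,0,1,0,0,2,0,1,0,0,0]
Step 3: insert bjk at [1, 10, 24, 27] -> counters=[0,2,1,0,0,0,1,0,0,0,1,0,1,0,0,0,0,0,0,0,0,0,1,0,1,2,0,2,0,0,0]
Step 4: insert kd at [11, 13, 27, 29] -> counters=[0,2,1,0,0,0,1,0,0,0,1,1,1,1,0,0,0,0,0,0,0,0,1,0,1,2,0,3,0,1,0]
Step 5: insert w at [2, 8, 20, 29] -> counters=[0,2,2,0,0,0,1,0,1,0,1,1,1,1,0,0,0,0,0,0,1,0,1,0,1,2,0,3,0,2,0]
Step 6: insert ukn at [0, 1, 23, 24] -> counters=[1,3,2,0,0,0,1,0,1,0,1,1,1,1,0,0,0,0,0,0,1,0,1,1,2,2,0,3,0,2,0]
Query xqd: check counters[0]=1 counters[5]=0 counters[21]=0 counters[27]=3 -> no

Answer: no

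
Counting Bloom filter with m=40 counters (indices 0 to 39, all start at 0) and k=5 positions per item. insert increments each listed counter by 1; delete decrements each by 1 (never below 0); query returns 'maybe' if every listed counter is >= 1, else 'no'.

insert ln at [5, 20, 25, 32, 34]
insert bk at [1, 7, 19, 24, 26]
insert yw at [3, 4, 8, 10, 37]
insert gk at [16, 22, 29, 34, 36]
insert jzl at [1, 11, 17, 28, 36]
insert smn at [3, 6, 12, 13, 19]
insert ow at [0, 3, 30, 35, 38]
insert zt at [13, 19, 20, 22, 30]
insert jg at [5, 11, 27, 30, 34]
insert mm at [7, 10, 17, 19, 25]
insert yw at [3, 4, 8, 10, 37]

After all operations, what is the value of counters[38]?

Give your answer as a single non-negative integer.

Step 1: insert ln at [5, 20, 25, 32, 34] -> counters=[0,0,0,0,0,1,0,0,0,0,0,0,0,0,0,0,0,0,0,0,1,0,0,0,0,1,0,0,0,0,0,0,1,0,1,0,0,0,0,0]
Step 2: insert bk at [1, 7, 19, 24, 26] -> counters=[0,1,0,0,0,1,0,1,0,0,0,0,0,0,0,0,0,0,0,1,1,0,0,0,1,1,1,0,0,0,0,0,1,0,1,0,0,0,0,0]
Step 3: insert yw at [3, 4, 8, 10, 37] -> counters=[0,1,0,1,1,1,0,1,1,0,1,0,0,0,0,0,0,0,0,1,1,0,0,0,1,1,1,0,0,0,0,0,1,0,1,0,0,1,0,0]
Step 4: insert gk at [16, 22, 29, 34, 36] -> counters=[0,1,0,1,1,1,0,1,1,0,1,0,0,0,0,0,1,0,0,1,1,0,1,0,1,1,1,0,0,1,0,0,1,0,2,0,1,1,0,0]
Step 5: insert jzl at [1, 11, 17, 28, 36] -> counters=[0,2,0,1,1,1,0,1,1,0,1,1,0,0,0,0,1,1,0,1,1,0,1,0,1,1,1,0,1,1,0,0,1,0,2,0,2,1,0,0]
Step 6: insert smn at [3, 6, 12, 13, 19] -> counters=[0,2,0,2,1,1,1,1,1,0,1,1,1,1,0,0,1,1,0,2,1,0,1,0,1,1,1,0,1,1,0,0,1,0,2,0,2,1,0,0]
Step 7: insert ow at [0, 3, 30, 35, 38] -> counters=[1,2,0,3,1,1,1,1,1,0,1,1,1,1,0,0,1,1,0,2,1,0,1,0,1,1,1,0,1,1,1,0,1,0,2,1,2,1,1,0]
Step 8: insert zt at [13, 19, 20, 22, 30] -> counters=[1,2,0,3,1,1,1,1,1,0,1,1,1,2,0,0,1,1,0,3,2,0,2,0,1,1,1,0,1,1,2,0,1,0,2,1,2,1,1,0]
Step 9: insert jg at [5, 11, 27, 30, 34] -> counters=[1,2,0,3,1,2,1,1,1,0,1,2,1,2,0,0,1,1,0,3,2,0,2,0,1,1,1,1,1,1,3,0,1,0,3,1,2,1,1,0]
Step 10: insert mm at [7, 10, 17, 19, 25] -> counters=[1,2,0,3,1,2,1,2,1,0,2,2,1,2,0,0,1,2,0,4,2,0,2,0,1,2,1,1,1,1,3,0,1,0,3,1,2,1,1,0]
Step 11: insert yw at [3, 4, 8, 10, 37] -> counters=[1,2,0,4,2,2,1,2,2,0,3,2,1,2,0,0,1,2,0,4,2,0,2,0,1,2,1,1,1,1,3,0,1,0,3,1,2,2,1,0]
Final counters=[1,2,0,4,2,2,1,2,2,0,3,2,1,2,0,0,1,2,0,4,2,0,2,0,1,2,1,1,1,1,3,0,1,0,3,1,2,2,1,0] -> counters[38]=1

Answer: 1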